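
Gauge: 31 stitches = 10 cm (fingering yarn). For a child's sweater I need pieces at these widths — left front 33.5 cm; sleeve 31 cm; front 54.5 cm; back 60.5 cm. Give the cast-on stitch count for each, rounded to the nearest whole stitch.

Rate = 31/10 = 3.1 sts per cm.
left front: 33.5 × 3.1 = 103.85 → 104.
sleeve: 31 × 3.1 = 96.10 → 96.
front: 54.5 × 3.1 = 168.95 → 169.
back: 60.5 × 3.1 = 187.55 → 188.

left front 104; sleeve 96; front 169; back 188.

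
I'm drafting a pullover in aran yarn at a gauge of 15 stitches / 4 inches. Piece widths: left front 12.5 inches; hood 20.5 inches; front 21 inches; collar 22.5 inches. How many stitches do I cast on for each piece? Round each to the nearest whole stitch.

Rate = 15/4 = 3.75 sts per in.
left front: 12.5 × 3.75 = 46.88 → 47.
hood: 20.5 × 3.75 = 76.88 → 77.
front: 21 × 3.75 = 78.75 → 79.
collar: 22.5 × 3.75 = 84.38 → 84.

left front 47; hood 77; front 79; collar 84.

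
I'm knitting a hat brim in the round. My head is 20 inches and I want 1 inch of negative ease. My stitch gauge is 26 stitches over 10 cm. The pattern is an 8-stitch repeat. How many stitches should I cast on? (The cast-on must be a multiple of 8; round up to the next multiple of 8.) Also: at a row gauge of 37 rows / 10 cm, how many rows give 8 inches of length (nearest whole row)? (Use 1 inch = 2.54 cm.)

Cast on 128 stitches; work 75 rows.

Finished = 20 − 1 = 19 inches.
19 inches × 2.54 = 48.26 cm.
26/10 = 2.6 sts per cm; 48.26 × 2.6 = 125.48 sts.
Next multiple of 8 → 128.
8 inches = 20.32 cm; × 3.7 = 75.18 → 75 rows.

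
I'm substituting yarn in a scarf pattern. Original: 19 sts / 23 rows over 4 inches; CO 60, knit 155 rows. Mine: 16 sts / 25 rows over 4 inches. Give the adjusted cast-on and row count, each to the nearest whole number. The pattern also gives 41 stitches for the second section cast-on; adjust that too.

Stitches: 60 × 16/19 = 50.53 → 51.
Rows: 155 × 25/23 = 168.48 → 168.
second section cast-on: 41 × 16/19 = 34.53 → 35.

Cast on 51 stitches; work 168 rows; second section cast-on 35 stitches.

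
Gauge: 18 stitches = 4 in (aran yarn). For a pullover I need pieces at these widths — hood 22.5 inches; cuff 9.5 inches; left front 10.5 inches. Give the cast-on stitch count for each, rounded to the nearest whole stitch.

hood 101; cuff 43; left front 47.

Rate = 18/4 = 4.5 sts per in.
hood: 22.5 × 4.5 = 101.25 → 101.
cuff: 9.5 × 4.5 = 42.75 → 43.
left front: 10.5 × 4.5 = 47.25 → 47.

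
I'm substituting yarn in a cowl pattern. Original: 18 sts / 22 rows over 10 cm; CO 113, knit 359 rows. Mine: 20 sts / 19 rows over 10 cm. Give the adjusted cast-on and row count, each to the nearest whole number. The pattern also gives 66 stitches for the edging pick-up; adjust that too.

Stitches: 113 × 20/18 = 125.56 → 126.
Rows: 359 × 19/22 = 310.05 → 310.
edging pick-up: 66 × 20/18 = 73.33 → 73.

Cast on 126 stitches; work 310 rows; edging pick-up 73 stitches.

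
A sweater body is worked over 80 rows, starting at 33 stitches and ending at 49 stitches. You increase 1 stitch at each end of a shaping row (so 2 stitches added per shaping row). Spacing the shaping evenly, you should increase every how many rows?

Stitches to add: |49 − 33| = 16.
Shaping rows needed: 16 / 2 = 8.
80 rows / 8 = every 10 rows.

Increase every 10th row.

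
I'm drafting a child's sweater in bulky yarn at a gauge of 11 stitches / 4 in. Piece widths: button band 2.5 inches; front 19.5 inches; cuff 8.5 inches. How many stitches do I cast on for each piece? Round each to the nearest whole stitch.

button band 7; front 54; cuff 23.

Rate = 11/4 = 2.75 sts per in.
button band: 2.5 × 2.75 = 6.88 → 7.
front: 19.5 × 2.75 = 53.62 → 54.
cuff: 8.5 × 2.75 = 23.38 → 23.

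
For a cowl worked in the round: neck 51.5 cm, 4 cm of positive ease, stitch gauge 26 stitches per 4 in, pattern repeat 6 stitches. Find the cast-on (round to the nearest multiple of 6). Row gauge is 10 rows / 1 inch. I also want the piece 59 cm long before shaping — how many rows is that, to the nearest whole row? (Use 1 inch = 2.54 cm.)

Finished = 51.5 + 4 = 55.5 cm.
55.5 cm × 1/2.54 = 21.85 inches.
26/4 = 6.5 sts per in; 21.85 × 6.5 = 142.03 sts.
Nearest multiple of 6 → 144.
59 cm = 23.23 inches; × 10 = 232.28 → 232 rows.

Cast on 144 stitches; work 232 rows.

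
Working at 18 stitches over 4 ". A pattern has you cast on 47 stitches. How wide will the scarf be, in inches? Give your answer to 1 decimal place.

18 stitches / 4 inch = 4.5 stitches per inch.
47 / 4.5 = 10.44 inches.

10.4 inches.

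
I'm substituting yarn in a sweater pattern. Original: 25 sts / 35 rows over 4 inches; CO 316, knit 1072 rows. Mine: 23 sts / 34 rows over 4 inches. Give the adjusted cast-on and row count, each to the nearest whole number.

Stitches: 316 × 23/25 = 290.72 → 291.
Rows: 1072 × 34/35 = 1041.37 → 1041.

Cast on 291 stitches; work 1041 rows.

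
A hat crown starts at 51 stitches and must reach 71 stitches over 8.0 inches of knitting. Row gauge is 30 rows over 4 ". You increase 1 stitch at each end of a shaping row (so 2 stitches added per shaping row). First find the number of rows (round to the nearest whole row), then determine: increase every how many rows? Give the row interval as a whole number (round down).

Rows = 8.0 × 7.5 = 60.0 → 60 rows.
Stitches to add: 20 → 10 shaping rows (at 2 st each).
60 / 10 = 6.00 → every 6 rows.

Increase every 6th row.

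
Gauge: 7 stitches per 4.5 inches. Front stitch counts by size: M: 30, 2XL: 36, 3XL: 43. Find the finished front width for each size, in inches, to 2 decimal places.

M 19.29 inches; 2XL 23.14 inches; 3XL 27.64 inches.

7/4.5 = 1.556 sts per in.
M: 30 / 1.556 = 19.286 → 19.29 in.
2XL: 36 / 1.556 = 23.143 → 23.14 in.
3XL: 43 / 1.556 = 27.643 → 27.64 in.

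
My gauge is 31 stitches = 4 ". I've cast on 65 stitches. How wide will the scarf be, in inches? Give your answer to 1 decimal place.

8.4 inches.

31 stitches / 4 inch = 7.75 stitches per inch.
65 / 7.75 = 8.39 inches.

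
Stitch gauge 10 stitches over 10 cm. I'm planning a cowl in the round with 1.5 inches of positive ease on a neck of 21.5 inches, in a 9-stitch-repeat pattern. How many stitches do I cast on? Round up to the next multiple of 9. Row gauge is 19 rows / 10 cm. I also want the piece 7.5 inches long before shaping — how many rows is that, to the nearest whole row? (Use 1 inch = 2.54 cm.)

Finished = 21.5 + 1.5 = 23 inches.
23 inches × 2.54 = 58.42 cm.
10/10 = 1 sts per cm; 58.42 × 1 = 58.42 sts.
Next multiple of 9 → 63.
7.5 inches = 19.05 cm; × 1.9 = 36.20 → 36 rows.

Cast on 63 stitches; work 36 rows.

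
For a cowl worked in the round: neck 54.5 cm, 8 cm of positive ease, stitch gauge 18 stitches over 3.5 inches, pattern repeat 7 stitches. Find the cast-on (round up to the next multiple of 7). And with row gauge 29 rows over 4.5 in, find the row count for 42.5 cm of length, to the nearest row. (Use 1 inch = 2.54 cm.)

Finished = 54.5 + 8 = 62.5 cm.
62.5 cm × 1/2.54 = 24.61 inches.
18/3.5 = 5.143 sts per in; 24.61 × 5.143 = 126.55 sts.
Next multiple of 7 → 133.
42.5 cm = 16.73 inches; × 6.444 = 107.83 → 108 rows.

Cast on 133 stitches; work 108 rows.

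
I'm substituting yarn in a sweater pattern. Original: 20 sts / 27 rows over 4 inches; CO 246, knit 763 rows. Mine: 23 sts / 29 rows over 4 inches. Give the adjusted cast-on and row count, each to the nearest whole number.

Cast on 283 stitches; work 820 rows.

Stitches: 246 × 23/20 = 282.90 → 283.
Rows: 763 × 29/27 = 819.52 → 820.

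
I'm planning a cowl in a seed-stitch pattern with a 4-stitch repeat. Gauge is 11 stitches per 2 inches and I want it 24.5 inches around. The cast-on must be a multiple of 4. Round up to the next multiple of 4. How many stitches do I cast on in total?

CO 136 sts.

11 / 2 = 5.5 sts per inch.
24.5 × 5.5 = 134.75 sts.
Next multiple of 4: 136.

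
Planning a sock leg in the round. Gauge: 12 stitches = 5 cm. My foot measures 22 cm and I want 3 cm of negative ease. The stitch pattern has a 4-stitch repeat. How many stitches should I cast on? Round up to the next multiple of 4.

Finished = 22 − 3 = 19 cm.
12 / 5 = 2.4 sts/cm.
19 × 2.4 = 45.60 sts.
Next multiple of 4: 48.

48 stitches.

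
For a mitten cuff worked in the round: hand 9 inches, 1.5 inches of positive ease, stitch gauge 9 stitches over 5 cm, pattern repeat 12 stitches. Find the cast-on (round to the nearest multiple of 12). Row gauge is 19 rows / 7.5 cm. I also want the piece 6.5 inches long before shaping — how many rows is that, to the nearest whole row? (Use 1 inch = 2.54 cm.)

Finished = 9 + 1.5 = 10.5 inches.
10.5 inches × 2.54 = 26.67 cm.
9/5 = 1.8 sts per cm; 26.67 × 1.8 = 48.01 sts.
Nearest multiple of 12 → 48.
6.5 inches = 16.51 cm; × 2.533 = 41.83 → 42 rows.

Cast on 48 stitches; work 42 rows.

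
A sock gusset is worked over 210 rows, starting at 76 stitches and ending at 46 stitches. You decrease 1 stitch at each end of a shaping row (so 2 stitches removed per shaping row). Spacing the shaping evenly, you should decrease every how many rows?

Stitches to remove: |46 − 76| = 30.
Shaping rows needed: 30 / 2 = 15.
210 rows / 15 = every 14 rows.

Decrease every 14th row.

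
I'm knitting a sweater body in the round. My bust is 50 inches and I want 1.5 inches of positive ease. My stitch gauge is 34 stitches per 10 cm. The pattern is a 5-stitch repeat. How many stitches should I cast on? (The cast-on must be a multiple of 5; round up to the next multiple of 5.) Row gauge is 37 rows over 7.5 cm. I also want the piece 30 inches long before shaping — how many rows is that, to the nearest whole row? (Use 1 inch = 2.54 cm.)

Cast on 445 stitches; work 376 rows.

Finished = 50 + 1.5 = 51.5 inches.
51.5 inches × 2.54 = 130.81 cm.
34/10 = 3.4 sts per cm; 130.81 × 3.4 = 444.75 sts.
Next multiple of 5 → 445.
30 inches = 76.20 cm; × 4.933 = 375.92 → 376 rows.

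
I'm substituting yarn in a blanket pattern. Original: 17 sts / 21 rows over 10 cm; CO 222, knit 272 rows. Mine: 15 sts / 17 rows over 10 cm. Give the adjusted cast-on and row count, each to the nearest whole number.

Cast on 196 stitches; work 220 rows.

Stitches: 222 × 15/17 = 195.88 → 196.
Rows: 272 × 17/21 = 220.19 → 220.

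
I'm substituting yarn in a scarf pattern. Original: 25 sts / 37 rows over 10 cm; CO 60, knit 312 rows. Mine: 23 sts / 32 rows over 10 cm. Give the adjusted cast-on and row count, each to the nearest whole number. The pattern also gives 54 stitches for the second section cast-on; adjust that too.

Cast on 55 stitches; work 270 rows; second section cast-on 50 stitches.

Stitches: 60 × 23/25 = 55.20 → 55.
Rows: 312 × 32/37 = 269.84 → 270.
second section cast-on: 54 × 23/25 = 49.68 → 50.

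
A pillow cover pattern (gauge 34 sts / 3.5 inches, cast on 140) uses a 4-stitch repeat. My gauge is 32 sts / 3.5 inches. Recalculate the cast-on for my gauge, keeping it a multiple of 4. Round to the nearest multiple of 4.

140 × 32 / 34 = 131.76.
Nearest multiple of 4: 132.

CO 132 sts.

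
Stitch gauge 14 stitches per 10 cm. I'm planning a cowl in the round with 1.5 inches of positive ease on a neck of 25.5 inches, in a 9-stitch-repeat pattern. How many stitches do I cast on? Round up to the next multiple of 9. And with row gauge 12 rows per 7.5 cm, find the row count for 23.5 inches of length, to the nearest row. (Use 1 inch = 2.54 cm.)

Cast on 99 stitches; work 96 rows.

Finished = 25.5 + 1.5 = 27 inches.
27 inches × 2.54 = 68.58 cm.
14/10 = 1.4 sts per cm; 68.58 × 1.4 = 96.01 sts.
Next multiple of 9 → 99.
23.5 inches = 59.69 cm; × 1.6 = 95.50 → 96 rows.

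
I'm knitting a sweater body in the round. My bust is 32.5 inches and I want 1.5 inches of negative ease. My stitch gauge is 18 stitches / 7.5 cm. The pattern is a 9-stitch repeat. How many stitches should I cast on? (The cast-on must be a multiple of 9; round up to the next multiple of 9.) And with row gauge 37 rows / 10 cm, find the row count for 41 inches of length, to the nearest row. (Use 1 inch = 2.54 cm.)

Cast on 189 stitches; work 385 rows.

Finished = 32.5 − 1.5 = 31 inches.
31 inches × 2.54 = 78.74 cm.
18/7.5 = 2.4 sts per cm; 78.74 × 2.4 = 188.98 sts.
Next multiple of 9 → 189.
41 inches = 104.14 cm; × 3.7 = 385.32 → 385 rows.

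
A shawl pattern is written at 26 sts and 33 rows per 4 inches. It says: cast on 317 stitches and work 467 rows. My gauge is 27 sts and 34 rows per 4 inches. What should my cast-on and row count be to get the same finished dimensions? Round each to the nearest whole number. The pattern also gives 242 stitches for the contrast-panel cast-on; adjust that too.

Cast on 329 stitches; work 481 rows; contrast-panel cast-on 251 stitches.

Stitches: 317 × 27/26 = 329.19 → 329.
Rows: 467 × 34/33 = 481.15 → 481.
contrast-panel cast-on: 242 × 27/26 = 251.31 → 251.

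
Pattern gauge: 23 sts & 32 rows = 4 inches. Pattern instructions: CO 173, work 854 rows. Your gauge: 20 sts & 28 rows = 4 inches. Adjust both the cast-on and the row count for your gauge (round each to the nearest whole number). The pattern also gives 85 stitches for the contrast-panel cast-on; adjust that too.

Cast on 150 stitches; work 747 rows; contrast-panel cast-on 74 stitches.

Stitches: 173 × 20/23 = 150.43 → 150.
Rows: 854 × 28/32 = 747.25 → 747.
contrast-panel cast-on: 85 × 20/23 = 73.91 → 74.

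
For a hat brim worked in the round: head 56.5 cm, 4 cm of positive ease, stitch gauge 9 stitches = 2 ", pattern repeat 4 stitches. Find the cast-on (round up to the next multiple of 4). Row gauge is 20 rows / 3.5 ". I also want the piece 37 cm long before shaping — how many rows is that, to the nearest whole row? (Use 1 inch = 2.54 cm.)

Finished = 56.5 + 4 = 60.5 cm.
60.5 cm × 1/2.54 = 23.82 inches.
9/2 = 4.5 sts per in; 23.82 × 4.5 = 107.19 sts.
Next multiple of 4 → 108.
37 cm = 14.57 inches; × 5.714 = 83.24 → 83 rows.

Cast on 108 stitches; work 83 rows.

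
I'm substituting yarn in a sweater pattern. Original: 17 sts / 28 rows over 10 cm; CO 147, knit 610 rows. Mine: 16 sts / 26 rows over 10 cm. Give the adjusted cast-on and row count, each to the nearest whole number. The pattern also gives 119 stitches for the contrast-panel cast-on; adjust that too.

Stitches: 147 × 16/17 = 138.35 → 138.
Rows: 610 × 26/28 = 566.43 → 566.
contrast-panel cast-on: 119 × 16/17 = 112.00 → 112.

Cast on 138 stitches; work 566 rows; contrast-panel cast-on 112 stitches.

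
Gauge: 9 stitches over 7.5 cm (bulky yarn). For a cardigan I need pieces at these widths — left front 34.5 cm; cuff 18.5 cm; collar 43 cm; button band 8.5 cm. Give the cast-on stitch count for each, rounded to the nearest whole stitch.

left front 41; cuff 22; collar 52; button band 10.

Rate = 9/7.5 = 1.2 sts per cm.
left front: 34.5 × 1.2 = 41.40 → 41.
cuff: 18.5 × 1.2 = 22.20 → 22.
collar: 43 × 1.2 = 51.60 → 52.
button band: 8.5 × 1.2 = 10.20 → 10.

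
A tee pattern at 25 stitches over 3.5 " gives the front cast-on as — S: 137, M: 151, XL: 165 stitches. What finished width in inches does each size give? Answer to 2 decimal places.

S 19.18 inches; M 21.14 inches; XL 23.10 inches.

25/3.5 = 7.143 sts per in.
S: 137 / 7.143 = 19.180 → 19.18 in.
M: 151 / 7.143 = 21.140 → 21.14 in.
XL: 165 / 7.143 = 23.100 → 23.10 in.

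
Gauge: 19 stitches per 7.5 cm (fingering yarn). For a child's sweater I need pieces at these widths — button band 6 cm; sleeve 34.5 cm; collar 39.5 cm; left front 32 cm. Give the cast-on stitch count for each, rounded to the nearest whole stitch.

Rate = 19/7.5 = 2.533 sts per cm.
button band: 6 × 2.533 = 15.20 → 15.
sleeve: 34.5 × 2.533 = 87.40 → 87.
collar: 39.5 × 2.533 = 100.07 → 100.
left front: 32 × 2.533 = 81.07 → 81.

button band 15; sleeve 87; collar 100; left front 81.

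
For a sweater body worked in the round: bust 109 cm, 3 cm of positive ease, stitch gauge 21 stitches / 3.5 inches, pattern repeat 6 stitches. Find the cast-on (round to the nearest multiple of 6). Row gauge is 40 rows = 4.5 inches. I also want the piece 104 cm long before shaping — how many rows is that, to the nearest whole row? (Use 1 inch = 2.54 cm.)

Finished = 109 + 3 = 112 cm.
112 cm × 1/2.54 = 44.09 inches.
21/3.5 = 6 sts per in; 44.09 × 6 = 264.57 sts.
Nearest multiple of 6 → 264.
104 cm = 40.94 inches; × 8.889 = 363.95 → 364 rows.

Cast on 264 stitches; work 364 rows.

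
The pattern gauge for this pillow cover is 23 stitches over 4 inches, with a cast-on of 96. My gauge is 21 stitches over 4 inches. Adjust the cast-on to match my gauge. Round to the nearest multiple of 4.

Cast on 88 stitches.

Scale factor = 21 / 23 = 0.913.
96 × 21 / 23 = 87.65 sts.
→ 88 sts.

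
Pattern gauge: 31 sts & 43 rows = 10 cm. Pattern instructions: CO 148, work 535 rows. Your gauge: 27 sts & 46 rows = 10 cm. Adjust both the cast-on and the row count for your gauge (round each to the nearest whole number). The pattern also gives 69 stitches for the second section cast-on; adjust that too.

Stitches: 148 × 27/31 = 128.90 → 129.
Rows: 535 × 46/43 = 572.33 → 572.
second section cast-on: 69 × 27/31 = 60.10 → 60.

Cast on 129 stitches; work 572 rows; second section cast-on 60 stitches.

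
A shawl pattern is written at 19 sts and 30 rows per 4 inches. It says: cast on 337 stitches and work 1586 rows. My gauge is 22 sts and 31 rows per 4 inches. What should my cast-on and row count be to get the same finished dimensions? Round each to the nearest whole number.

Cast on 390 stitches; work 1639 rows.

Stitches: 337 × 22/19 = 390.21 → 390.
Rows: 1586 × 31/30 = 1638.87 → 1639.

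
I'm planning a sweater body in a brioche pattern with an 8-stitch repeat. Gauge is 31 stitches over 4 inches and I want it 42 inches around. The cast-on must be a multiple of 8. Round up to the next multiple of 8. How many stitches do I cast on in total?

CO 328 sts.

31 / 4 = 7.75 sts per inch.
42 × 7.75 = 325.50 sts.
Next multiple of 8: 328.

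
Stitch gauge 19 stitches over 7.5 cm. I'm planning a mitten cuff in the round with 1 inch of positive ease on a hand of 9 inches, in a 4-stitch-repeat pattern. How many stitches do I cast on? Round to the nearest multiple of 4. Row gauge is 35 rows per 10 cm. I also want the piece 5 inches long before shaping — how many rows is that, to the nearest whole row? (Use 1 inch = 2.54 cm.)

Cast on 64 stitches; work 44 rows.

Finished = 9 + 1 = 10 inches.
10 inches × 2.54 = 25.40 cm.
19/7.5 = 2.533 sts per cm; 25.40 × 2.533 = 64.35 sts.
Nearest multiple of 4 → 64.
5 inches = 12.70 cm; × 3.5 = 44.45 → 44 rows.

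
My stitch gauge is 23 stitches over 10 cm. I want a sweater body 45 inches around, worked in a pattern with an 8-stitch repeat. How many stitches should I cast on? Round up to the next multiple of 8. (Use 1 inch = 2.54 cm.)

45 in = 45 × 2.54 = 114.30 cm.
23 / 10 = 2.3 sts/cm.
114.30 × 2.3 = 262.89 sts.
→ 264.

Cast on 264 stitches.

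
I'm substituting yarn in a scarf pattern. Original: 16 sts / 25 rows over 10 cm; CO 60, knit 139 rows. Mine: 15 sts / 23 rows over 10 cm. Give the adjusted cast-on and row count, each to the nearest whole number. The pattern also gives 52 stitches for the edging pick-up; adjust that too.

Cast on 56 stitches; work 128 rows; edging pick-up 49 stitches.

Stitches: 60 × 15/16 = 56.25 → 56.
Rows: 139 × 23/25 = 127.88 → 128.
edging pick-up: 52 × 15/16 = 48.75 → 49.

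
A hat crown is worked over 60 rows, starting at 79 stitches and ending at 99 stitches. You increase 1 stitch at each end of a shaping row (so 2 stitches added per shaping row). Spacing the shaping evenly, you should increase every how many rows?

Increase every 6th row.

Stitches to add: |99 − 79| = 20.
Shaping rows needed: 20 / 2 = 10.
60 rows / 10 = every 6 rows.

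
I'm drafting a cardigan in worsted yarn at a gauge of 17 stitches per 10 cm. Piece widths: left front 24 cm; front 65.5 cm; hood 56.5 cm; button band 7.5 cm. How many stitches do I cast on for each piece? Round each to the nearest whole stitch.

Rate = 17/10 = 1.7 sts per cm.
left front: 24 × 1.7 = 40.80 → 41.
front: 65.5 × 1.7 = 111.35 → 111.
hood: 56.5 × 1.7 = 96.05 → 96.
button band: 7.5 × 1.7 = 12.75 → 13.

left front 41; front 111; hood 96; button band 13.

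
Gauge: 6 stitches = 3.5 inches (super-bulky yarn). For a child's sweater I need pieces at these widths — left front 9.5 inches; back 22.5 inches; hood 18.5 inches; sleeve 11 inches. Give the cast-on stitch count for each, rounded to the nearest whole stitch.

Rate = 6/3.5 = 1.714 sts per in.
left front: 9.5 × 1.714 = 16.29 → 16.
back: 22.5 × 1.714 = 38.57 → 39.
hood: 18.5 × 1.714 = 31.71 → 32.
sleeve: 11 × 1.714 = 18.86 → 19.

left front 16; back 39; hood 32; sleeve 19.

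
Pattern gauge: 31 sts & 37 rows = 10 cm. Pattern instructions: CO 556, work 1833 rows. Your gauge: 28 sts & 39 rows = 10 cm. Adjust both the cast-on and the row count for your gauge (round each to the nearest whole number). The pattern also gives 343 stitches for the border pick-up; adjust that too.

Cast on 502 stitches; work 1932 rows; border pick-up 310 stitches.

Stitches: 556 × 28/31 = 502.19 → 502.
Rows: 1833 × 39/37 = 1932.08 → 1932.
border pick-up: 343 × 28/31 = 309.81 → 310.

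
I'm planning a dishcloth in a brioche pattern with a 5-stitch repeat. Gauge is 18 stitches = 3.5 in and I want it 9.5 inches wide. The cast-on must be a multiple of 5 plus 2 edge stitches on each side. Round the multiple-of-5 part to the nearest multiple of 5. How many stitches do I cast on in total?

18 / 3.5 = 5.143 sts per inch.
9.5 × 5.143 = 48.86 sts.
Less 4 edge sts → 44.86 for the repeat.
Nearest multiple of 5: 45.
Add back 4 edge sts → 49.

CO 49 sts.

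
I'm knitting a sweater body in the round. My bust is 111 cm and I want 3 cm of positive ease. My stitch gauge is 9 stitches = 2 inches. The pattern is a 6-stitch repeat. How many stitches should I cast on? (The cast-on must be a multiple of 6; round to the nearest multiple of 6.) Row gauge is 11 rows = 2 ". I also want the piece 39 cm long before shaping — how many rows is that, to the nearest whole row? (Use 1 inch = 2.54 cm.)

Cast on 204 stitches; work 84 rows.

Finished = 111 + 3 = 114 cm.
114 cm × 1/2.54 = 44.88 inches.
9/2 = 4.5 sts per in; 44.88 × 4.5 = 201.97 sts.
Nearest multiple of 6 → 204.
39 cm = 15.35 inches; × 5.5 = 84.45 → 84 rows.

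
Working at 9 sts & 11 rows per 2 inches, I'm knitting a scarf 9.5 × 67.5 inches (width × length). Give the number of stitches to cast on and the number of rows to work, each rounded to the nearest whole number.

Stitch gauge = 9/2 = 4.5 sts/in; 9.5 × 4.5 = 42.75 → 43 sts.
Row gauge = 11/2 = 5.5 rows/in; 67.5 × 5.5 = 371.25 → 371 rows.

Cast on 43 stitches and work 371 rows.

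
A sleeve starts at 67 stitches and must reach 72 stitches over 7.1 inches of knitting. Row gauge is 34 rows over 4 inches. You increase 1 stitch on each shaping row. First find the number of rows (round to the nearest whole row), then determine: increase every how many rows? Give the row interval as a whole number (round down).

Increase every 12th row.

Rows = 7.1 × 8.5 = 60.3 → 60 rows.
Stitches to add: 5 → 5 shaping rows (at 1 st each).
60 / 5 = 12.00 → every 12 rows.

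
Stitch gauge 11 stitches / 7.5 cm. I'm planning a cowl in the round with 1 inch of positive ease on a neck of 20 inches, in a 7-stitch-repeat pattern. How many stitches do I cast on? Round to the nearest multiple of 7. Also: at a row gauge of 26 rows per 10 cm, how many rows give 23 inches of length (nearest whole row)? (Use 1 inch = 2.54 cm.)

Finished = 20 + 1 = 21 inches.
21 inches × 2.54 = 53.34 cm.
11/7.5 = 1.467 sts per cm; 53.34 × 1.467 = 78.23 sts.
Nearest multiple of 7 → 77.
23 inches = 58.42 cm; × 2.6 = 151.89 → 152 rows.

Cast on 77 stitches; work 152 rows.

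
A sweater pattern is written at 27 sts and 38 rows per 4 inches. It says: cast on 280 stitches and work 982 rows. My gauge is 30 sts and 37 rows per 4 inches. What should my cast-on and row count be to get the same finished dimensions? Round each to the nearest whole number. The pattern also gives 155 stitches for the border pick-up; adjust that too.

Cast on 311 stitches; work 956 rows; border pick-up 172 stitches.

Stitches: 280 × 30/27 = 311.11 → 311.
Rows: 982 × 37/38 = 956.16 → 956.
border pick-up: 155 × 30/27 = 172.22 → 172.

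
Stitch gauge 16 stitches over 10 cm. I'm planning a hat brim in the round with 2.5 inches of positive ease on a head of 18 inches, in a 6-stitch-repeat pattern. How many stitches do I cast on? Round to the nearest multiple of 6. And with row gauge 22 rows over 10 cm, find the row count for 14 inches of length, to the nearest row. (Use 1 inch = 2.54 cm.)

Finished = 18 + 2.5 = 20.5 inches.
20.5 inches × 2.54 = 52.07 cm.
16/10 = 1.6 sts per cm; 52.07 × 1.6 = 83.31 sts.
Nearest multiple of 6 → 84.
14 inches = 35.56 cm; × 2.2 = 78.23 → 78 rows.

Cast on 84 stitches; work 78 rows.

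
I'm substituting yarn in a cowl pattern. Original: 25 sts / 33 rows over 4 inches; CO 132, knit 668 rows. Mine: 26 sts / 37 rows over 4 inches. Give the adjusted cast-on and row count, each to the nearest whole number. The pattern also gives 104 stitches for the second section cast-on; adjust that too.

Cast on 137 stitches; work 749 rows; second section cast-on 108 stitches.

Stitches: 132 × 26/25 = 137.28 → 137.
Rows: 668 × 37/33 = 748.97 → 749.
second section cast-on: 104 × 26/25 = 108.16 → 108.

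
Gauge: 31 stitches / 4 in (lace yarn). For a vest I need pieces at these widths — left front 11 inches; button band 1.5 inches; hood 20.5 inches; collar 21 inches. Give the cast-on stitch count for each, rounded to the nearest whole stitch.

Rate = 31/4 = 7.75 sts per in.
left front: 11 × 7.75 = 85.25 → 85.
button band: 1.5 × 7.75 = 11.62 → 12.
hood: 20.5 × 7.75 = 158.88 → 159.
collar: 21 × 7.75 = 162.75 → 163.

left front 85; button band 12; hood 159; collar 163.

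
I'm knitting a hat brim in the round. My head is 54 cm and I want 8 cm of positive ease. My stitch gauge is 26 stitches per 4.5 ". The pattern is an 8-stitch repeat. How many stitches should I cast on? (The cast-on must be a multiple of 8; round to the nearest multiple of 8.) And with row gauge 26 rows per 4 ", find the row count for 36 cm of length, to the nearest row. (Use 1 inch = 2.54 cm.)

Finished = 54 + 8 = 62 cm.
62 cm × 1/2.54 = 24.41 inches.
26/4.5 = 5.778 sts per in; 24.41 × 5.778 = 141.03 sts.
Nearest multiple of 8 → 144.
36 cm = 14.17 inches; × 6.5 = 92.13 → 92 rows.

Cast on 144 stitches; work 92 rows.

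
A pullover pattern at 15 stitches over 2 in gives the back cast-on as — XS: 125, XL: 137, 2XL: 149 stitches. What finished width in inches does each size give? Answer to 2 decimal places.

XS 16.67 inches; XL 18.27 inches; 2XL 19.87 inches.

15/2 = 7.5 sts per in.
XS: 125 / 7.5 = 16.667 → 16.67 in.
XL: 137 / 7.5 = 18.267 → 18.27 in.
2XL: 149 / 7.5 = 19.867 → 19.87 in.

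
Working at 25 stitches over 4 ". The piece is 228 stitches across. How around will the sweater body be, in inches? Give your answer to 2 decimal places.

36.48 inches.

25 stitches / 4 inch = 6.25 stitches per inch.
228 / 6.25 = 36.480 inches.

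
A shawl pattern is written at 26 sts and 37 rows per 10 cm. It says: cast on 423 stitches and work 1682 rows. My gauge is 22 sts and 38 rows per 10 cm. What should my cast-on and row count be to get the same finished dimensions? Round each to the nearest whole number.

Stitches: 423 × 22/26 = 357.92 → 358.
Rows: 1682 × 38/37 = 1727.46 → 1727.

Cast on 358 stitches; work 1727 rows.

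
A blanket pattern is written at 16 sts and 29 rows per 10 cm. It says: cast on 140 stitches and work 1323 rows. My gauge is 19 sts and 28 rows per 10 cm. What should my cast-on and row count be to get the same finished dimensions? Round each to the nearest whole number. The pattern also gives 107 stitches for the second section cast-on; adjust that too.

Cast on 166 stitches; work 1277 rows; second section cast-on 127 stitches.

Stitches: 140 × 19/16 = 166.25 → 166.
Rows: 1323 × 28/29 = 1277.38 → 1277.
second section cast-on: 107 × 19/16 = 127.06 → 127.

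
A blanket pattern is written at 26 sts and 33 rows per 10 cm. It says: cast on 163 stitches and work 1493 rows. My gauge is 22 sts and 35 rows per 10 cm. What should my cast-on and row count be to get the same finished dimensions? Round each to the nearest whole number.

Cast on 138 stitches; work 1583 rows.

Stitches: 163 × 22/26 = 137.92 → 138.
Rows: 1493 × 35/33 = 1583.48 → 1583.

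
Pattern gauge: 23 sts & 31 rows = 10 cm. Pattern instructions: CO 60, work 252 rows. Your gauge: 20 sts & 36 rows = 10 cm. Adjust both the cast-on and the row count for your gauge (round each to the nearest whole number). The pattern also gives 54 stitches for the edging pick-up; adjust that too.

Cast on 52 stitches; work 293 rows; edging pick-up 47 stitches.

Stitches: 60 × 20/23 = 52.17 → 52.
Rows: 252 × 36/31 = 292.65 → 293.
edging pick-up: 54 × 20/23 = 46.96 → 47.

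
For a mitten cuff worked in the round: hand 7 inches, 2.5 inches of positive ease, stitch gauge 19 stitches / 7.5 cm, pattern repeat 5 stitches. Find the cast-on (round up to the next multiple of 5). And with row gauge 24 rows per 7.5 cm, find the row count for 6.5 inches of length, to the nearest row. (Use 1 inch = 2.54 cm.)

Finished = 7 + 2.5 = 9.5 inches.
9.5 inches × 2.54 = 24.13 cm.
19/7.5 = 2.533 sts per cm; 24.13 × 2.533 = 61.13 sts.
Next multiple of 5 → 65.
6.5 inches = 16.51 cm; × 3.2 = 52.83 → 53 rows.

Cast on 65 stitches; work 53 rows.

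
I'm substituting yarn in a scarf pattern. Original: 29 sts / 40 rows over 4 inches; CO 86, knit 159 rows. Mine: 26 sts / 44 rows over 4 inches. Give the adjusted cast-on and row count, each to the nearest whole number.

Stitches: 86 × 26/29 = 77.10 → 77.
Rows: 159 × 44/40 = 174.90 → 175.

Cast on 77 stitches; work 175 rows.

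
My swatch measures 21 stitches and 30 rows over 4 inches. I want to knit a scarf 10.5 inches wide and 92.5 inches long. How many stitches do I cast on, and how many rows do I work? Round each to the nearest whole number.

Stitch gauge = 21/4 = 5.25 sts/in; 10.5 × 5.25 = 55.12 → 55 sts.
Row gauge = 30/4 = 7.5 rows/in; 92.5 × 7.5 = 693.75 → 694 rows.

Cast on 55 stitches and work 694 rows.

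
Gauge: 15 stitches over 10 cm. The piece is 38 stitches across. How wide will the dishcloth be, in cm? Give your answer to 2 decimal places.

25.33 cm.

15 stitches / 10 cm = 1.5 stitches per cm.
38 / 1.5 = 25.333 cm.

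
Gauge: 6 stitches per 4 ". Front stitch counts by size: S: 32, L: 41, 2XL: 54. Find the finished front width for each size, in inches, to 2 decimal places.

6/4 = 1.5 sts per in.
S: 32 / 1.5 = 21.333 → 21.33 in.
L: 41 / 1.5 = 27.333 → 27.33 in.
2XL: 54 / 1.5 = 36.000 → 36.00 in.

S 21.33 inches; L 27.33 inches; 2XL 36.00 inches.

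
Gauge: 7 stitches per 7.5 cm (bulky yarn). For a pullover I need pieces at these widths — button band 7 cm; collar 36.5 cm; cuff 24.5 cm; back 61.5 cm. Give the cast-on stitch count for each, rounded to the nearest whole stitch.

Rate = 7/7.5 = 0.933 sts per cm.
button band: 7 × 0.933 = 6.53 → 7.
collar: 36.5 × 0.933 = 34.07 → 34.
cuff: 24.5 × 0.933 = 22.87 → 23.
back: 61.5 × 0.933 = 57.40 → 57.

button band 7; collar 34; cuff 23; back 57.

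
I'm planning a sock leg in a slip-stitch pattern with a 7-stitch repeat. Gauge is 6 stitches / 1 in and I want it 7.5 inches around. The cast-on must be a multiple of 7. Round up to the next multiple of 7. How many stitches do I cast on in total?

CO 49 sts.

6 / 1 = 6 sts per inch.
7.5 × 6 = 45.00 sts.
Next multiple of 7: 49.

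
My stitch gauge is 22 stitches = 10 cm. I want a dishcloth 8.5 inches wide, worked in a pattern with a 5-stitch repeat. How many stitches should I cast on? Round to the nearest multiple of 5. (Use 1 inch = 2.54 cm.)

Cast on 45 stitches.

8.5 in = 8.5 × 2.54 = 21.59 cm.
22 / 10 = 2.2 sts/cm.
21.59 × 2.2 = 47.50 sts.
→ 45.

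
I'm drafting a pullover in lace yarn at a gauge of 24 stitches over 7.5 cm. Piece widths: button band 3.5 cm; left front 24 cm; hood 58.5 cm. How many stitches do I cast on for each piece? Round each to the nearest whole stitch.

button band 11; left front 77; hood 187.

Rate = 24/7.5 = 3.2 sts per cm.
button band: 3.5 × 3.2 = 11.20 → 11.
left front: 24 × 3.2 = 76.80 → 77.
hood: 58.5 × 3.2 = 187.20 → 187.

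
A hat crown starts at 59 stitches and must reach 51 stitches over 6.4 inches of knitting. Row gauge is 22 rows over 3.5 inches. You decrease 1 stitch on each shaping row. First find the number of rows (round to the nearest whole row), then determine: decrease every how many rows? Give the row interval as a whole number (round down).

Rows = 6.4 × 6.286 = 40.2 → 40 rows.
Stitches to remove: 8 → 8 shaping rows (at 1 st each).
40 / 8 = 5.00 → every 5 rows.

Decrease every 5th row.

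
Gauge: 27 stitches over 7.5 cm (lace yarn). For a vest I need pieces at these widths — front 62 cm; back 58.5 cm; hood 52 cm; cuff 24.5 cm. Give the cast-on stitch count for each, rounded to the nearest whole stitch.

front 223; back 211; hood 187; cuff 88.

Rate = 27/7.5 = 3.6 sts per cm.
front: 62 × 3.6 = 223.20 → 223.
back: 58.5 × 3.6 = 210.60 → 211.
hood: 52 × 3.6 = 187.20 → 187.
cuff: 24.5 × 3.6 = 88.20 → 88.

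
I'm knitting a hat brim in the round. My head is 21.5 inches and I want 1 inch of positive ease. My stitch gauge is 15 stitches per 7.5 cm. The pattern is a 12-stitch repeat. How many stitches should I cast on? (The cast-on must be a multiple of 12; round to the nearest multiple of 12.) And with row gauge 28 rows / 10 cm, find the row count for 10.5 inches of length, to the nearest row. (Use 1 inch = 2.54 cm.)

Finished = 21.5 + 1 = 22.5 inches.
22.5 inches × 2.54 = 57.15 cm.
15/7.5 = 2 sts per cm; 57.15 × 2 = 114.30 sts.
Nearest multiple of 12 → 120.
10.5 inches = 26.67 cm; × 2.8 = 74.68 → 75 rows.

Cast on 120 stitches; work 75 rows.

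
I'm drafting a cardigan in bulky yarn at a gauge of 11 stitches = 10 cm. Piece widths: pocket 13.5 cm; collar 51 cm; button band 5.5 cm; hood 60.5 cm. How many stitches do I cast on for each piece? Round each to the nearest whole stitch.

pocket 15; collar 56; button band 6; hood 67.

Rate = 11/10 = 1.1 sts per cm.
pocket: 13.5 × 1.1 = 14.85 → 15.
collar: 51 × 1.1 = 56.10 → 56.
button band: 5.5 × 1.1 = 6.05 → 6.
hood: 60.5 × 1.1 = 66.55 → 67.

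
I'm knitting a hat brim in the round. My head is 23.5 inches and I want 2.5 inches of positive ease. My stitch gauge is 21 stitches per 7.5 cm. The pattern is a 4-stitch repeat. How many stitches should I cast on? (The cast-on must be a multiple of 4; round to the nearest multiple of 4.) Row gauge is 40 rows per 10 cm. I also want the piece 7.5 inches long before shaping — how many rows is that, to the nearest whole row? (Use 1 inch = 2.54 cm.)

Finished = 23.5 + 2.5 = 26 inches.
26 inches × 2.54 = 66.04 cm.
21/7.5 = 2.8 sts per cm; 66.04 × 2.8 = 184.91 sts.
Nearest multiple of 4 → 184.
7.5 inches = 19.05 cm; × 4 = 76.20 → 76 rows.

Cast on 184 stitches; work 76 rows.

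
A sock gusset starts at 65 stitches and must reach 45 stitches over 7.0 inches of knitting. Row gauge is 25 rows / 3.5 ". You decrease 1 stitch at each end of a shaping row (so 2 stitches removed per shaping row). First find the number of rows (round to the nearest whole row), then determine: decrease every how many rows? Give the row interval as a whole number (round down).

Rows = 7.0 × 7.143 = 50.0 → 50 rows.
Stitches to remove: 20 → 10 shaping rows (at 2 st each).
50 / 10 = 5.00 → every 5 rows.

Decrease every 5th row.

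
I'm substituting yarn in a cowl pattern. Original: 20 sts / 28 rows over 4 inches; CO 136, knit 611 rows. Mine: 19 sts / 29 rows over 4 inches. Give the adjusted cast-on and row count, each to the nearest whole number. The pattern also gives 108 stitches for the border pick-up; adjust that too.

Cast on 129 stitches; work 633 rows; border pick-up 103 stitches.

Stitches: 136 × 19/20 = 129.20 → 129.
Rows: 611 × 29/28 = 632.82 → 633.
border pick-up: 108 × 19/20 = 102.60 → 103.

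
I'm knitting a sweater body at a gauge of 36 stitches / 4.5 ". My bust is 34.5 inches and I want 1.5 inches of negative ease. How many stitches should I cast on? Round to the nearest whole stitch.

Finished = 34.5 − 1.5 = 33 in.
36 / 4.5 = 8 sts per inch.
33.00 × 8 = 264.00 sts.

Cast on 264 stitches.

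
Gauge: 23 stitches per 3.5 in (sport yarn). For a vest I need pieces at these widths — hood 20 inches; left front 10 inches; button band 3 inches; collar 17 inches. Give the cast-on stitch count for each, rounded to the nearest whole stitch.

Rate = 23/3.5 = 6.571 sts per in.
hood: 20 × 6.571 = 131.43 → 131.
left front: 10 × 6.571 = 65.71 → 66.
button band: 3 × 6.571 = 19.71 → 20.
collar: 17 × 6.571 = 111.71 → 112.

hood 131; left front 66; button band 20; collar 112.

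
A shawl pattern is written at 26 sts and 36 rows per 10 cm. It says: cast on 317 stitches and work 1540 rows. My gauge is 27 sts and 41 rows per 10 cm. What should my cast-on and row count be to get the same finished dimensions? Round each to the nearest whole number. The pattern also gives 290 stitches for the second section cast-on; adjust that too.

Stitches: 317 × 27/26 = 329.19 → 329.
Rows: 1540 × 41/36 = 1753.89 → 1754.
second section cast-on: 290 × 27/26 = 301.15 → 301.

Cast on 329 stitches; work 1754 rows; second section cast-on 301 stitches.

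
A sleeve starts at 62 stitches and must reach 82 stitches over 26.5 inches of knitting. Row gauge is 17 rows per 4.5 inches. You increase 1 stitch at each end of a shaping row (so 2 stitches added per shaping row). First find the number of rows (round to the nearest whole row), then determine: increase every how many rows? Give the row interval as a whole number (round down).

Rows = 26.5 × 3.778 = 100.1 → 100 rows.
Stitches to add: 20 → 10 shaping rows (at 2 st each).
100 / 10 = 10.00 → every 10 rows.

Increase every 10th row.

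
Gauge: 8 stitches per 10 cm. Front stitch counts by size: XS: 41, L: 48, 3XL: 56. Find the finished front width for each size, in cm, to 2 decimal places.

XS 51.25 cm; L 60.00 cm; 3XL 70.00 cm.

8/10 = 0.8 sts per cm.
XS: 41 / 0.8 = 51.250 → 51.25 cm.
L: 48 / 0.8 = 60.000 → 60.00 cm.
3XL: 56 / 0.8 = 70.000 → 70.00 cm.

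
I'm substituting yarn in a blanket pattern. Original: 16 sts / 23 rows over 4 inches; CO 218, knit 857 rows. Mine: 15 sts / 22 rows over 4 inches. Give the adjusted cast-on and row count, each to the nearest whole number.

Stitches: 218 × 15/16 = 204.38 → 204.
Rows: 857 × 22/23 = 819.74 → 820.

Cast on 204 stitches; work 820 rows.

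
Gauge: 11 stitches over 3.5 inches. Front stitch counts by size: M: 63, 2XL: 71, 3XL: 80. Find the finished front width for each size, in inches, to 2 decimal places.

11/3.5 = 3.143 sts per in.
M: 63 / 3.143 = 20.045 → 20.05 in.
2XL: 71 / 3.143 = 22.591 → 22.59 in.
3XL: 80 / 3.143 = 25.455 → 25.45 in.

M 20.05 inches; 2XL 22.59 inches; 3XL 25.45 inches.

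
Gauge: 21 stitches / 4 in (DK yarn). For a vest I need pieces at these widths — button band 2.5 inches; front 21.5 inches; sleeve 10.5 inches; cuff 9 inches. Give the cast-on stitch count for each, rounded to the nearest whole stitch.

Rate = 21/4 = 5.25 sts per in.
button band: 2.5 × 5.25 = 13.12 → 13.
front: 21.5 × 5.25 = 112.88 → 113.
sleeve: 10.5 × 5.25 = 55.12 → 55.
cuff: 9 × 5.25 = 47.25 → 47.

button band 13; front 113; sleeve 55; cuff 47.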